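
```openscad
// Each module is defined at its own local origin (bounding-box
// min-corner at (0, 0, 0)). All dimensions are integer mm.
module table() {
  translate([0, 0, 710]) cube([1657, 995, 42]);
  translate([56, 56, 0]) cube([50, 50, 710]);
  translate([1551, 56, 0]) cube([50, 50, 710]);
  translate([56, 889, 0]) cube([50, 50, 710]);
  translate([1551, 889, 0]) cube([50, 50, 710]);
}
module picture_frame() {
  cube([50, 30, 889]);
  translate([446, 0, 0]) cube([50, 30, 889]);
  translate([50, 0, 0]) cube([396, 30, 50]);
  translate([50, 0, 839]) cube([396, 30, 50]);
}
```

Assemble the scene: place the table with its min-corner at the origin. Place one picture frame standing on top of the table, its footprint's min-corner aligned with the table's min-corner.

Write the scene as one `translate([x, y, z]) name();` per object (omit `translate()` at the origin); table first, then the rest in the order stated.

table();
translate([0, 0, 752]) picture_frame();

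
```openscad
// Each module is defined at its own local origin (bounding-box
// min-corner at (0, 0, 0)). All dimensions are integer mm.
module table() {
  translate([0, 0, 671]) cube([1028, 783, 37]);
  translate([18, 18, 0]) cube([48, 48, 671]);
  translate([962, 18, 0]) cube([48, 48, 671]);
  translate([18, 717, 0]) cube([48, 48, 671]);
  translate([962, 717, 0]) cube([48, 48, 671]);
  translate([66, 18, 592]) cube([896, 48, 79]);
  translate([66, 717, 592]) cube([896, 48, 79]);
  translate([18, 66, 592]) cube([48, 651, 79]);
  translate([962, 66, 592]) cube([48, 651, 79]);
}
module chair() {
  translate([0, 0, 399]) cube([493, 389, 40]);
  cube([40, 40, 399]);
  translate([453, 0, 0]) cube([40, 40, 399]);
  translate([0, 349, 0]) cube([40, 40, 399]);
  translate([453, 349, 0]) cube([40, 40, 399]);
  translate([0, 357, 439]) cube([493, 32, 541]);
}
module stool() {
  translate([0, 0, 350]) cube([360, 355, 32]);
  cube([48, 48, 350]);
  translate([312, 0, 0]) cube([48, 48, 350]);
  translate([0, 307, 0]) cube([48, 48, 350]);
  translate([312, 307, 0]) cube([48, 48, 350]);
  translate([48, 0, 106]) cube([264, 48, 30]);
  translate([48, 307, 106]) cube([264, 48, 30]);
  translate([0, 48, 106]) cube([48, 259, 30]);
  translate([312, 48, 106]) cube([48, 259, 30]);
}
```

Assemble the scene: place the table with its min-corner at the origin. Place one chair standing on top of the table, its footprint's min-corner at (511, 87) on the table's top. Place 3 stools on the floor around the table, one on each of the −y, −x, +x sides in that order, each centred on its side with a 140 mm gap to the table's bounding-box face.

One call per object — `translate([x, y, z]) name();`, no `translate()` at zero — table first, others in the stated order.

table();
translate([511, 87, 708]) chair();
translate([334, -495, 0]) stool();
translate([-500, 214, 0]) stool();
translate([1168, 214, 0]) stool();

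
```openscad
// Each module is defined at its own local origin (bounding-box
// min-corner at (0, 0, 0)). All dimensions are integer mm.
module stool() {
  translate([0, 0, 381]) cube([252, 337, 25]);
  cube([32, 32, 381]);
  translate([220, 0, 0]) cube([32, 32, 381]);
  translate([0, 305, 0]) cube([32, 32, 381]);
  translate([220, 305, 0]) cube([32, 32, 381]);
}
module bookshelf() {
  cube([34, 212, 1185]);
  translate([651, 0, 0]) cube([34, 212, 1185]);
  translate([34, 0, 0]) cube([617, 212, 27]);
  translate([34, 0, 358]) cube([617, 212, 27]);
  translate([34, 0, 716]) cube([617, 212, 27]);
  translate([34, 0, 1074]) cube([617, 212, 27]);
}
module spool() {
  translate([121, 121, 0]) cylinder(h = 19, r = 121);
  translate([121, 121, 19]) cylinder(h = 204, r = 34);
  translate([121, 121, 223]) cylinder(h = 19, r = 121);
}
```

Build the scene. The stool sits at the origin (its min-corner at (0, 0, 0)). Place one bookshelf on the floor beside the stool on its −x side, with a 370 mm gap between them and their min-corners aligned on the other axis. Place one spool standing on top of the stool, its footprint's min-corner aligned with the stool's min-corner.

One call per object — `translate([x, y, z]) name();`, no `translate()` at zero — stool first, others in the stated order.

stool();
translate([-1055, 0, 0]) bookshelf();
translate([0, 0, 406]) spool();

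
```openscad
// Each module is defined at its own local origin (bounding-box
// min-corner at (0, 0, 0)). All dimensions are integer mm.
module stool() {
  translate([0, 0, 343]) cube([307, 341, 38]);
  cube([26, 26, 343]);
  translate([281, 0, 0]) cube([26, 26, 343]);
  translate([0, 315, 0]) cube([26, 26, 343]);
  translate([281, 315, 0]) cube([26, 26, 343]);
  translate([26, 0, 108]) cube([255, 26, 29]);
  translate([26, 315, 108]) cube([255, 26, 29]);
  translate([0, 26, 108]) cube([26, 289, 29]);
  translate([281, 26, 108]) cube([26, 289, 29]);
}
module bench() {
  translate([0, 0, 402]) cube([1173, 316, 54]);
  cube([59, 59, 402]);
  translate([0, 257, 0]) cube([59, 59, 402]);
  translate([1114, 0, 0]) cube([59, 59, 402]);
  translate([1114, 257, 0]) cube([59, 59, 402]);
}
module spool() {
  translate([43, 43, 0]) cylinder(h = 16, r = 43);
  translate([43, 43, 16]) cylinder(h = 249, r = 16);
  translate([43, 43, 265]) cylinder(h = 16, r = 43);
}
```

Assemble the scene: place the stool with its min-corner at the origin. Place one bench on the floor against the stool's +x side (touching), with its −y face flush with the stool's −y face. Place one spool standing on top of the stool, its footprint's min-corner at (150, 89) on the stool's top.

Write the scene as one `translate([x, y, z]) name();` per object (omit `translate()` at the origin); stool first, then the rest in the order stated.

stool();
translate([307, 0, 0]) bench();
translate([150, 89, 381]) spool();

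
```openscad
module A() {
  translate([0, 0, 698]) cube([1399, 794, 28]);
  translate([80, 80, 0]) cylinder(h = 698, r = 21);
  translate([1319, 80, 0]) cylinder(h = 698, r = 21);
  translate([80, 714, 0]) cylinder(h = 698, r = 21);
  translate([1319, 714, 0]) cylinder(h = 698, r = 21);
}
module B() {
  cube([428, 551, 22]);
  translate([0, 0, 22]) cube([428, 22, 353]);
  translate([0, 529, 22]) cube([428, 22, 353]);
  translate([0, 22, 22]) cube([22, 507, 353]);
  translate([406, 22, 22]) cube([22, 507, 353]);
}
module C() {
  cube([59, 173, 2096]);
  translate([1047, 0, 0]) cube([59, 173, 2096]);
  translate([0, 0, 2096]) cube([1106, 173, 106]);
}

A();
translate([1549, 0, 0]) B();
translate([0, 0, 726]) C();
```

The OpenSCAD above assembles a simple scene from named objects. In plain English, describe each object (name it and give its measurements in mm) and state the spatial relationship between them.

A is a table: top 1399 mm (x) × 794 mm (y), 28 mm thick, upper face at z = 726 mm, on four round legs of 42 mm diameter, each leg's bounding box inset 59 mm from the nearest pair of top edges, running from z = 0 to the bottom of the top.

B is an open-topped rectangular box: outside dimensions 428×551×375 mm, with a uniform wall and base thickness of 22 mm. The base is a full 428×551 slab on the floor; four walls sit on top of the base. The front and back walls (the −y and +y sides) span the full width; the two side walls fit between them.

C is a door frame. The clear opening is 988 mm wide and 2096 mm high. Two 59 mm wide jambs, 173 mm deep, stand either side of the opening from the floor to the top of the opening. A 106 mm thick head sits across the top of both jambs, spanning the full outside width of the frame.

The open box is on the floor beside the table on its +x side. The door frame is on top of the table.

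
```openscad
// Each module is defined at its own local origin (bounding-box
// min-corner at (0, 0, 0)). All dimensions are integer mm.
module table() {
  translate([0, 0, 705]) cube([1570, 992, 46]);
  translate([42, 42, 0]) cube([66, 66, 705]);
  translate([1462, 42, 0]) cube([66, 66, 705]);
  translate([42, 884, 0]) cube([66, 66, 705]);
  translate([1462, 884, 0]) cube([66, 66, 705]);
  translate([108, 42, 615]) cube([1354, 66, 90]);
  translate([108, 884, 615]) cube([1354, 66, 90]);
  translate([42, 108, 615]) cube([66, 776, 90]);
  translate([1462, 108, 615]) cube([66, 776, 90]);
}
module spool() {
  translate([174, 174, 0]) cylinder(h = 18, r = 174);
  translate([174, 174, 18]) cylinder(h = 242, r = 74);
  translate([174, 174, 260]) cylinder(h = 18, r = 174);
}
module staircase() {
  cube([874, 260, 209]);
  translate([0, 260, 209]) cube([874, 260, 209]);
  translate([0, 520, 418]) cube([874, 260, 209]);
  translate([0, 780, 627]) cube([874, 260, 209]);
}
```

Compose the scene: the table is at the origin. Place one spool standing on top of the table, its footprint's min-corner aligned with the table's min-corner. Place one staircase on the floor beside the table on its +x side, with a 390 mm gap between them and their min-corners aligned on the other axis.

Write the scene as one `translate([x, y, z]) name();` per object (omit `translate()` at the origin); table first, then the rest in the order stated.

table();
translate([0, 0, 751]) spool();
translate([1960, 0, 0]) staircase();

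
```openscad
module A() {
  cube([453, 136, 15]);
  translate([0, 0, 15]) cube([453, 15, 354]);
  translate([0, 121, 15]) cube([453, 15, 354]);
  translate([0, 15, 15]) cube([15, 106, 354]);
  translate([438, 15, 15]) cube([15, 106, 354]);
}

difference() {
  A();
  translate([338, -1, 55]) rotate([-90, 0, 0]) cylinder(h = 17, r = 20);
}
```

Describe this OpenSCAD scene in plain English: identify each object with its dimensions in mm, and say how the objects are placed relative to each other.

A is an open-topped rectangular box: outside dimensions 453×136×369 mm, with a uniform wall and base thickness of 15 mm. The base is a full 453×136 slab on the floor; four walls sit on top of the base. The front and back walls (the −y and +y sides) span the full width; the two side walls fit between them.

The open box has a circular hole of radius 20 mm through its front wall, centred at (x = 338, z = 55).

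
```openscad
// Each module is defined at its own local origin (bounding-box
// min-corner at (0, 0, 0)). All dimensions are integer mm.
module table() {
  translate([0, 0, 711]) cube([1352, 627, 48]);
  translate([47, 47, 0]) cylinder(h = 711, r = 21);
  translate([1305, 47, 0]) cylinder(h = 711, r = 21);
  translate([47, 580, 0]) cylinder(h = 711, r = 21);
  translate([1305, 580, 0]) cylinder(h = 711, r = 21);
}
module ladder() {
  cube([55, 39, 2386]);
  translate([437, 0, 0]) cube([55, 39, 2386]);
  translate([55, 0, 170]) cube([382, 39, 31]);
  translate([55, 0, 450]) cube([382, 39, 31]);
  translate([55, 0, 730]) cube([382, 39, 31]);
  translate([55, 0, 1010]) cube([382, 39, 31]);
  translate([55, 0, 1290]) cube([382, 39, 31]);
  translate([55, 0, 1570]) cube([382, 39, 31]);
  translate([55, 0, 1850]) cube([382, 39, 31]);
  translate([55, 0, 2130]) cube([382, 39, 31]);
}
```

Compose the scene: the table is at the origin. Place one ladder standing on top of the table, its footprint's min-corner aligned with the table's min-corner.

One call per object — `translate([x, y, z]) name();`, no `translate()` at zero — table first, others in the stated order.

table();
translate([0, 0, 759]) ladder();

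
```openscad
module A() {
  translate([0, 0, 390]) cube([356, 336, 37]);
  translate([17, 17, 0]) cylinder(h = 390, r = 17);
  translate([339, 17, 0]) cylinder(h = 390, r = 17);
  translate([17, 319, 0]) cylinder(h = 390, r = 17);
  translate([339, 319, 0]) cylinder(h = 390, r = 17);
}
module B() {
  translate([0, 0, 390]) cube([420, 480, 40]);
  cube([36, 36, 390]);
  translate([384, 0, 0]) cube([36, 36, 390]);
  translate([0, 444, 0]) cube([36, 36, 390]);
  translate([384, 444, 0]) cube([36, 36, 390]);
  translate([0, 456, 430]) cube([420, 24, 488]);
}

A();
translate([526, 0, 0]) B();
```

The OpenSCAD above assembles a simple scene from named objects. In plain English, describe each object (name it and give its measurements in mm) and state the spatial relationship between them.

A is a simple wooden stool: a rectangular seat 356 mm (x) by 336 mm (y), 37 mm thick, top face at z = 427 mm, on four round legs, each 34 mm in diameter. The legs rest on z = 0, each leg's axis is inset half a diameter from the nearest pair of seat edges (so the leg's bounding box is flush with the corner).

B is a chair. The seat is a 420×480×40 mm slab with its top at z = 430 mm, on four 36×36 mm corner legs (flush with the seat edges, standing on z = 0). A flat backrest 24 mm thick, 488 mm tall, spans the full seat width and rises from the seat top along its +y edge, rear face flush with the rear of the seat.

The chair is on the floor beside the stool on its +x side.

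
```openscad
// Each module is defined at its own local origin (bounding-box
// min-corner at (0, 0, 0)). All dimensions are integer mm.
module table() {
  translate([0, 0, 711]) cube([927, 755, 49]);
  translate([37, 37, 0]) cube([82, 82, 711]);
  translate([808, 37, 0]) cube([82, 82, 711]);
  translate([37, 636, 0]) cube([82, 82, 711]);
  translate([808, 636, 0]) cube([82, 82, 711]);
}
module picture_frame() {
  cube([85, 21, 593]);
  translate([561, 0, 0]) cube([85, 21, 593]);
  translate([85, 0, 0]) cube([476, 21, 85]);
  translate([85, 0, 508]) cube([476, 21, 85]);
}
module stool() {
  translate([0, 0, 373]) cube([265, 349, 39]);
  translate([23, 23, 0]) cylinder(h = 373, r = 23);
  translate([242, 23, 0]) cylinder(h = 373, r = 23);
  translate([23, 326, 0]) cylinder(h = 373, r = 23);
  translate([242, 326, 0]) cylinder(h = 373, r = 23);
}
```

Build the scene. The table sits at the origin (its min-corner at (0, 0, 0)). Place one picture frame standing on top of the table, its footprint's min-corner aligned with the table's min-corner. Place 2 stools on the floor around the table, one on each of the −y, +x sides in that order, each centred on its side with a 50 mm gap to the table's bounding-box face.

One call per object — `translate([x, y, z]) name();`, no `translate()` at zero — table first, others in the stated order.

table();
translate([0, 0, 760]) picture_frame();
translate([331, -399, 0]) stool();
translate([977, 203, 0]) stool();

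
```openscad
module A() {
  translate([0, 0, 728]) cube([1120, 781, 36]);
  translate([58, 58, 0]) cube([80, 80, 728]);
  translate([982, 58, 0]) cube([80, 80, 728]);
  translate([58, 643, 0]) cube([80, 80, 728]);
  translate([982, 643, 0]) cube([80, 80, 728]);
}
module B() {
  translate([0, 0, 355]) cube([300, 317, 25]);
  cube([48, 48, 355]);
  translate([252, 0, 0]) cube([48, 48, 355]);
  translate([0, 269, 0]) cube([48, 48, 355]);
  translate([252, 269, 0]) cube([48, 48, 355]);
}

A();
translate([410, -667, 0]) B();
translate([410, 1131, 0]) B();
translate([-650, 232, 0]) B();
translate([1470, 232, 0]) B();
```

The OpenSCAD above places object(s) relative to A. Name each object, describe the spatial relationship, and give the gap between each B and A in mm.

A is a table. B is a stool. Four stools sit around the table at the −y, +y, −x, +x sides. The gap between each stool and the table is 350 mm.

Each stool's nearest face is 350 mm from the table's bounding box.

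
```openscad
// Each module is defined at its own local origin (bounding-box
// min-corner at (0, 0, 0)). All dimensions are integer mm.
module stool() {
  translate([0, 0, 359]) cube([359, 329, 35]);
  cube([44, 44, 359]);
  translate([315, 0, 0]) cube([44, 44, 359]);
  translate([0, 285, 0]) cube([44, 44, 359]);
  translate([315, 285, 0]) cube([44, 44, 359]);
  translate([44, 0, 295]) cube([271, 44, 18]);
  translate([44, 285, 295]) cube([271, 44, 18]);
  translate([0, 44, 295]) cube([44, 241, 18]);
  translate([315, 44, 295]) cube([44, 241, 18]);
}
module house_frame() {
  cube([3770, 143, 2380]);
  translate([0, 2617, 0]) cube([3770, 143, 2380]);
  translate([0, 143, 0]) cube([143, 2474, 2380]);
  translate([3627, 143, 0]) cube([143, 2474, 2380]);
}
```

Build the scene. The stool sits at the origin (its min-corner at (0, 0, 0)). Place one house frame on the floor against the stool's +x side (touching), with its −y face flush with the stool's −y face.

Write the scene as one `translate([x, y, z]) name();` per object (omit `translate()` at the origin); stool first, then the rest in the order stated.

stool();
translate([359, 0, 0]) house_frame();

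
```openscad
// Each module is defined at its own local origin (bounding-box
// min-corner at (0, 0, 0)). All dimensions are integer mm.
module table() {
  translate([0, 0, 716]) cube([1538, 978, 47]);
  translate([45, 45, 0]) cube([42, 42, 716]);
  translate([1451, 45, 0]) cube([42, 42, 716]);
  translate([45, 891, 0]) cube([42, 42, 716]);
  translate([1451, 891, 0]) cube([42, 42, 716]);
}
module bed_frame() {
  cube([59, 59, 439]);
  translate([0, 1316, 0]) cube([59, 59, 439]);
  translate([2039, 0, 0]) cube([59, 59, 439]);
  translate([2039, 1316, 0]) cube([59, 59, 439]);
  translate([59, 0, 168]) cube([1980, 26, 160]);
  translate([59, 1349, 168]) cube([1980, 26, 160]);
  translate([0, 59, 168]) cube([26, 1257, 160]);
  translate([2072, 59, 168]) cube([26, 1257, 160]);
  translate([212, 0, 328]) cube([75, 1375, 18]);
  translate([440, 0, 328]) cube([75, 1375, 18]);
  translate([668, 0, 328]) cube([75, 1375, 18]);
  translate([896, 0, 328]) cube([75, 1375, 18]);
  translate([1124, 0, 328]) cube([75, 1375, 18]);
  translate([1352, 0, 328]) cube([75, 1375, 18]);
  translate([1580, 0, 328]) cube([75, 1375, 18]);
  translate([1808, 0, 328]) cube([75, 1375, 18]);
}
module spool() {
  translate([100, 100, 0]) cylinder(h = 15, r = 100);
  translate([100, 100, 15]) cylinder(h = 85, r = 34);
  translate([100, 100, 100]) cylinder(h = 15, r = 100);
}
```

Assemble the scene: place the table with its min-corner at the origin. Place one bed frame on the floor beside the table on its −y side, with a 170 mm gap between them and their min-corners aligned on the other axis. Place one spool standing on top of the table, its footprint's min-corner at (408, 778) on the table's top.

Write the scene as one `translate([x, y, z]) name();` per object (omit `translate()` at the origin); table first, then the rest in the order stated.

table();
translate([0, -1545, 0]) bed_frame();
translate([408, 778, 763]) spool();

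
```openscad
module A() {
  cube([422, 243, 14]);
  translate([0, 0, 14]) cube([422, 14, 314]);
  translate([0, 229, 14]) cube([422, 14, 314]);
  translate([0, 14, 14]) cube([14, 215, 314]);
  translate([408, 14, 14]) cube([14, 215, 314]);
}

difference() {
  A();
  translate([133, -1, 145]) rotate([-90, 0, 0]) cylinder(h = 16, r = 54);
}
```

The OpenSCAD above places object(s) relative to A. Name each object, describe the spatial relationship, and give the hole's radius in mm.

The subtracted cylinder has r = 54 mm.

A is an open box. The open box has a circular hole through its front wall. The hole's radius is 54 mm.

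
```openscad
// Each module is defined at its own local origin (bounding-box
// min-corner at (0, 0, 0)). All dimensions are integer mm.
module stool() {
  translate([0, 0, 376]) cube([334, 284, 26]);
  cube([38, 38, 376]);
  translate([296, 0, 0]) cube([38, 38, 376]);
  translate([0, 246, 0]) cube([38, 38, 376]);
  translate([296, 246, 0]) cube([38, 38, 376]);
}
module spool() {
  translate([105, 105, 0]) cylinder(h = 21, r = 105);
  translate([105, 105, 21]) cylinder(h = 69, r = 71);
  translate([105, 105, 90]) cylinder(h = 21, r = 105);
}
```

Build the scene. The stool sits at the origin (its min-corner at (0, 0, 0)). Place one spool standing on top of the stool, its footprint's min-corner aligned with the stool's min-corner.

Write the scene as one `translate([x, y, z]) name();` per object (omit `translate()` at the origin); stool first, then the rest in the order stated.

stool();
translate([0, 0, 402]) spool();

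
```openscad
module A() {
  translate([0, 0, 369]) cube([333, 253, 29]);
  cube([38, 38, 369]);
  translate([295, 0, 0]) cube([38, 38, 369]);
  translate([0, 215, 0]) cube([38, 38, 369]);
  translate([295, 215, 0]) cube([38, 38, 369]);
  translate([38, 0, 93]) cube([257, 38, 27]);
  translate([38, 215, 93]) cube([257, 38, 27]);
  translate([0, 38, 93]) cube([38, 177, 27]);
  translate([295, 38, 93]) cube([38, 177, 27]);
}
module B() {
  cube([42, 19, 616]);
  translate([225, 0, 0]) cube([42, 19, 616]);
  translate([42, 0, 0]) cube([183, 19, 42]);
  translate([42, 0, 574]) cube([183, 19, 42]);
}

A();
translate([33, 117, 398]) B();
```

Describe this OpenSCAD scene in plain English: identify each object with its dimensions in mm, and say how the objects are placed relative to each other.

A is a four-legged stool. The seat is 333×253 mm, 29 mm thick, top at z = 398 mm. It stands on four square legs, each 38×38 mm in cross-section, from z = 0 to the seat underside, each flush with a corner of the seat. Four stretchers, 38 mm wide and 27 mm tall, connect adjacent legs with their undersides at z = 93 mm, each running between the inner faces of the legs it joins and aligned with the legs' outer faces on the other axis.

B is a rectangular picture frame lying in the x–z plane (depth along y). The opening is 183 mm wide (x) by 532 mm tall (z), surrounded by a border 42 mm wide on all four sides. The frame is 19 mm deep and is made of two full-height vertical stiles with two horizontal rails fitted between them.

The picture frame is on top of the stool, centred.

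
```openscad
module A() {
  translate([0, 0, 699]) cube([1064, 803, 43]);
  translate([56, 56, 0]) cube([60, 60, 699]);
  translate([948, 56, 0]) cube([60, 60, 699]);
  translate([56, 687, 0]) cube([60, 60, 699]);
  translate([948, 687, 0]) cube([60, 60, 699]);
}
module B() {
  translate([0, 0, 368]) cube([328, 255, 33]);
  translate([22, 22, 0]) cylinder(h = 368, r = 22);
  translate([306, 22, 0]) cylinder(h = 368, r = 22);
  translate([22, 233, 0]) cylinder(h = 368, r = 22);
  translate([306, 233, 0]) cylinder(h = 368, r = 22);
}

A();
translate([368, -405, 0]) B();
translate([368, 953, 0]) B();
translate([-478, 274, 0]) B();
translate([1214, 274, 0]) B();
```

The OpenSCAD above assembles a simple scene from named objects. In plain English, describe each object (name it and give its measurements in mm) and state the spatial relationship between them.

A is a table with a 1064×803 mm rectangular top, 43 mm thick, top surface at z = 742 mm, supported by four 60×60 mm square legs, each inset 56 mm from the nearest pair of top edges, running from the floor.

B is a four-legged stool. The seat is 328×255 mm, 33 mm thick, top at z = 401 mm. It stands on four round legs, each 44 mm in diameter, from z = 0 to the seat underside, each leg's axis is inset half a diameter from the nearest pair of seat edges (so the leg's bounding box is flush with the corner).

Four stools sit around the table at the −y, +y, −x, +x sides.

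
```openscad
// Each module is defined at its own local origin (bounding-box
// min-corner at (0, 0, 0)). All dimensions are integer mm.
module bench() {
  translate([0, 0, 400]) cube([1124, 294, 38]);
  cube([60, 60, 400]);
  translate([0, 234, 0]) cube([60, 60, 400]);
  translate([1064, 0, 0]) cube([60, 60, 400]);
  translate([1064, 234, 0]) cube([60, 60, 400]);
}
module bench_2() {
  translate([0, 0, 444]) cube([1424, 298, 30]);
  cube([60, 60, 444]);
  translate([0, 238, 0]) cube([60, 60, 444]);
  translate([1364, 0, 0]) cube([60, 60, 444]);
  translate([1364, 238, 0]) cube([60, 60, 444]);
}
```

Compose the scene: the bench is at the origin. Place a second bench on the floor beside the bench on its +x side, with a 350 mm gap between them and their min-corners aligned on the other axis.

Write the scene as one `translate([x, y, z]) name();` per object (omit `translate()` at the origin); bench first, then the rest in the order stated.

bench();
translate([1474, 0, 0]) bench_2();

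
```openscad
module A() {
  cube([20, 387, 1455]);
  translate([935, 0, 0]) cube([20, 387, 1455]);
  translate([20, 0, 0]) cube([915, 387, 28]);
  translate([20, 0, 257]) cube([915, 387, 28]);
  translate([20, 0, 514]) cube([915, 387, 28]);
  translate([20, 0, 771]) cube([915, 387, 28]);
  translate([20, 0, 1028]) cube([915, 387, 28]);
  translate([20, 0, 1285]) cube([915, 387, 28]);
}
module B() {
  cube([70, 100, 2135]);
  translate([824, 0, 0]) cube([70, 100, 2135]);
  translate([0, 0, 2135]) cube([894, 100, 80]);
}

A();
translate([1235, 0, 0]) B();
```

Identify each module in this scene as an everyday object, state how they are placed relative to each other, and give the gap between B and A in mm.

A is a bookshelf. B is a door frame. The door frame is on the floor beside the bookshelf on its +x side. The gap between the door frame and the bookshelf is 280 mm.

The door frame's nearest face is 280 mm from the bookshelf's +x face.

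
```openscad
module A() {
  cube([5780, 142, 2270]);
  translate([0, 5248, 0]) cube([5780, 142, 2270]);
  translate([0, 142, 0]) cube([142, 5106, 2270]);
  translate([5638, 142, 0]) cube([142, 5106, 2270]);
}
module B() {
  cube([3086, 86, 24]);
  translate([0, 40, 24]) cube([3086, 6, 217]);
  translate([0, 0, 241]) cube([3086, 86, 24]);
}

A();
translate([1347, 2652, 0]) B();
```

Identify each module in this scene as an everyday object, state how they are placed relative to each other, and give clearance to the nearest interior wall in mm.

A is a house frame. B is an I-beam. The I-beam sits inside the house frame, centred. The clearance to the nearest interior wall is 1205 mm.

Clearances: x = 1205, y = 2510; minimum 1205 mm.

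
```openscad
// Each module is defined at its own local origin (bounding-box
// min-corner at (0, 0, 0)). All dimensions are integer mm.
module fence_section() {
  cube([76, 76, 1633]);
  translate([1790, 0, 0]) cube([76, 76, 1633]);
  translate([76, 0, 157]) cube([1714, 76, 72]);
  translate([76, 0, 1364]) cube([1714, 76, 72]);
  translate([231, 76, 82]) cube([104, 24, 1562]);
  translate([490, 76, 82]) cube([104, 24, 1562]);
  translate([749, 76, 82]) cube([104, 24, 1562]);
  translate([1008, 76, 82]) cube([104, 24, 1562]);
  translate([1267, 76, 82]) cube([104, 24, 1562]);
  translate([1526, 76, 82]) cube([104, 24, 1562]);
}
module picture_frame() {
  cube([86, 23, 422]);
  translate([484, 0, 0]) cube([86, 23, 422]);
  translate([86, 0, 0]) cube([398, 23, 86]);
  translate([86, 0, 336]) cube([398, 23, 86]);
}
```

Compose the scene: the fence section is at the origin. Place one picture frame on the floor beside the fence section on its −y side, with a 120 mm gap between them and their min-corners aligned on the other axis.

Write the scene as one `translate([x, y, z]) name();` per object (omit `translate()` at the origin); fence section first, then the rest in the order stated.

fence_section();
translate([0, -143, 0]) picture_frame();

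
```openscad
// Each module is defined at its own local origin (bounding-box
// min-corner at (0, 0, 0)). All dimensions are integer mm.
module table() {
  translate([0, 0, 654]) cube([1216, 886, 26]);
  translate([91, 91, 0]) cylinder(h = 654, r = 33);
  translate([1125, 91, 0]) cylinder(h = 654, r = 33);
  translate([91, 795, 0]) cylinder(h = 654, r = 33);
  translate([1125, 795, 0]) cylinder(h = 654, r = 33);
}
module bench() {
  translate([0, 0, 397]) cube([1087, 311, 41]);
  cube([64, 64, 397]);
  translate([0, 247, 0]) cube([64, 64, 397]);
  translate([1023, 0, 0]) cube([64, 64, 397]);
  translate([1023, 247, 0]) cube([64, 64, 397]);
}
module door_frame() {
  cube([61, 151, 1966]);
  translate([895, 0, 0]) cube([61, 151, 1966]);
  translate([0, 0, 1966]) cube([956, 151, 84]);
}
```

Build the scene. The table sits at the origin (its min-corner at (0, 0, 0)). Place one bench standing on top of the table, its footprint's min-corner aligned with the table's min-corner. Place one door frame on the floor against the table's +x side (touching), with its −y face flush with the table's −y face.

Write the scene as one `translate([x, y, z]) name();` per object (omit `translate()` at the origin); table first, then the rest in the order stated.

table();
translate([0, 0, 680]) bench();
translate([1216, 0, 0]) door_frame();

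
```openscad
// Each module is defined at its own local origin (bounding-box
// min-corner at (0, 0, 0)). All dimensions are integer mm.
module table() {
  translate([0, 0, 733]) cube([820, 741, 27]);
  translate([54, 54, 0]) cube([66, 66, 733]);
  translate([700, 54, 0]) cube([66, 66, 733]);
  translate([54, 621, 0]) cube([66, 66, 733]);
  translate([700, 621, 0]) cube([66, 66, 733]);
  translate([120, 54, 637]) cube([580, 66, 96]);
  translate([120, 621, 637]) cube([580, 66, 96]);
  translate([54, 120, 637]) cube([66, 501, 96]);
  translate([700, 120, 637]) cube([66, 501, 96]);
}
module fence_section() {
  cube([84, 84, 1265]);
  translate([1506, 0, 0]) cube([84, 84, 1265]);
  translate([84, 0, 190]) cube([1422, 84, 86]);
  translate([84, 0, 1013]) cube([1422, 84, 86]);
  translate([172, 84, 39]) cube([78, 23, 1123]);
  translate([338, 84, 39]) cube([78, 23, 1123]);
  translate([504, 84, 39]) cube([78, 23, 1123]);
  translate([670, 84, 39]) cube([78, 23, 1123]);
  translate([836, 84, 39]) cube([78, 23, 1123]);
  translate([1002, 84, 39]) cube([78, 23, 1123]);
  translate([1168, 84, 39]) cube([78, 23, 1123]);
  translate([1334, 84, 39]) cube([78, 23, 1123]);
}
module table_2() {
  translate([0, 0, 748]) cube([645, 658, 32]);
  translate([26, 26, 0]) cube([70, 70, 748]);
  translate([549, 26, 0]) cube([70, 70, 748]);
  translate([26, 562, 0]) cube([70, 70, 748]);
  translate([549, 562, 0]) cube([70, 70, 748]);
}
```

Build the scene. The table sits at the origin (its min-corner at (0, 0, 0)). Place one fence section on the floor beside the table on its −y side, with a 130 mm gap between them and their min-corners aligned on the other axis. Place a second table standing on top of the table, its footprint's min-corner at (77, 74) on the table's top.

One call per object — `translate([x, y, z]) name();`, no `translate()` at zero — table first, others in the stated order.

table();
translate([0, -237, 0]) fence_section();
translate([77, 74, 760]) table_2();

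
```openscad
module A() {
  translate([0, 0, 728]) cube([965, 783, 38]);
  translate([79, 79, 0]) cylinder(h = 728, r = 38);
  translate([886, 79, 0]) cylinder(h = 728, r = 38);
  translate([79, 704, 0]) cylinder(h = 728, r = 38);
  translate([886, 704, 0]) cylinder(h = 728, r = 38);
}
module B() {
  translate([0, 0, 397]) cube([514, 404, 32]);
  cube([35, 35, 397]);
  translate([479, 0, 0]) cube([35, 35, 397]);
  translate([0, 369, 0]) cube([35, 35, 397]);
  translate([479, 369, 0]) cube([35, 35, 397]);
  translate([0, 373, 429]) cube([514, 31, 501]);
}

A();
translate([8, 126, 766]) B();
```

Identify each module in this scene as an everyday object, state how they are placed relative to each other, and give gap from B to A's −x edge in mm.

A is a table. B is a chair. The chair is on top of the table. The gap from the chair to the table's −x edge is 8 mm.

The chair's min-x is at 8; the table's min-x is 0; gap = 8 mm.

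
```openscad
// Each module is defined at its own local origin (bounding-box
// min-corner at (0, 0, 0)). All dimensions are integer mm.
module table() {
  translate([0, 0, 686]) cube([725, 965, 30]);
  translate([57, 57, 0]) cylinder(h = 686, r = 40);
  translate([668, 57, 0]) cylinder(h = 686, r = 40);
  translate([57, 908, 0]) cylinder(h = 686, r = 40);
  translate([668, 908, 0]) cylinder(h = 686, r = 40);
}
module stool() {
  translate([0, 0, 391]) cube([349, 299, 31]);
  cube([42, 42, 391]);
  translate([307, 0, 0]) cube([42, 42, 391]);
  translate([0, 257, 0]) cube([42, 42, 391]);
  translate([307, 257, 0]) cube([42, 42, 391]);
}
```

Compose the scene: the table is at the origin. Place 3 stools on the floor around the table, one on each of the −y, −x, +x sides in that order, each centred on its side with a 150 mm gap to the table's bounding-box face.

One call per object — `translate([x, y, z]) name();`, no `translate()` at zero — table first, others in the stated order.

table();
translate([188, -449, 0]) stool();
translate([-499, 333, 0]) stool();
translate([875, 333, 0]) stool();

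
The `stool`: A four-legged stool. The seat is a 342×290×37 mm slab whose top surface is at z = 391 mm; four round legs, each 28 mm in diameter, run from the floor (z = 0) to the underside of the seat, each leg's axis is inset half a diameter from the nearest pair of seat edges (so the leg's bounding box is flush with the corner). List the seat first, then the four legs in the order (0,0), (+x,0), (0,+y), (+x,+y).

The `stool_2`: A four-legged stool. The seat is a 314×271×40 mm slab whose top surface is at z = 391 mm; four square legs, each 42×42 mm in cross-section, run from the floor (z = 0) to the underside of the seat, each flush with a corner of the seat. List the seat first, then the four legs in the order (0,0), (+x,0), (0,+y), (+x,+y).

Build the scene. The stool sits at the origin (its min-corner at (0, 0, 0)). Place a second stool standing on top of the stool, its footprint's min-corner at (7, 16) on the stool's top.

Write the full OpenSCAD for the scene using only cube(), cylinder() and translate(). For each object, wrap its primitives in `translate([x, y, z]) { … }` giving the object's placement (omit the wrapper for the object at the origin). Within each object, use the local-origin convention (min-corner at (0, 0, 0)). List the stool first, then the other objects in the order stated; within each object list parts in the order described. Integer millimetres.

translate([0, 0, 354]) cube([342, 290, 37]);
translate([14, 14, 0]) cylinder(h = 354, r = 14);
translate([328, 14, 0]) cylinder(h = 354, r = 14);
translate([14, 276, 0]) cylinder(h = 354, r = 14);
translate([328, 276, 0]) cylinder(h = 354, r = 14);
translate([7, 16, 391]) {
  translate([0, 0, 351]) cube([314, 271, 40]);
  cube([42, 42, 351]);
  translate([272, 0, 0]) cube([42, 42, 351]);
  translate([0, 229, 0]) cube([42, 42, 351]);
  translate([272, 229, 0]) cube([42, 42, 351]);
}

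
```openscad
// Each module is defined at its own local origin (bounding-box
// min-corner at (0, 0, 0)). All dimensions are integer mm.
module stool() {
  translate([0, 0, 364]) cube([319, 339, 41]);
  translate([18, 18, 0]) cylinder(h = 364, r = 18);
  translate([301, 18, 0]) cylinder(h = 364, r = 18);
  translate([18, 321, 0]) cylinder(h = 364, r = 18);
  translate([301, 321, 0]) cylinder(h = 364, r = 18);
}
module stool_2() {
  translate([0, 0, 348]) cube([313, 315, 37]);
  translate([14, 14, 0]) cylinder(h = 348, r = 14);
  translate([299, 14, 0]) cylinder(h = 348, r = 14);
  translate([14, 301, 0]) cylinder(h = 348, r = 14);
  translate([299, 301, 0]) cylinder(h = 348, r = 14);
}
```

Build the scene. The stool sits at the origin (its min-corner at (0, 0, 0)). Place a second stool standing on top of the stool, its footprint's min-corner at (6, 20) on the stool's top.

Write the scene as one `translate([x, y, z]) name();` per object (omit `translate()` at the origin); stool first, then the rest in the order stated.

stool();
translate([6, 20, 405]) stool_2();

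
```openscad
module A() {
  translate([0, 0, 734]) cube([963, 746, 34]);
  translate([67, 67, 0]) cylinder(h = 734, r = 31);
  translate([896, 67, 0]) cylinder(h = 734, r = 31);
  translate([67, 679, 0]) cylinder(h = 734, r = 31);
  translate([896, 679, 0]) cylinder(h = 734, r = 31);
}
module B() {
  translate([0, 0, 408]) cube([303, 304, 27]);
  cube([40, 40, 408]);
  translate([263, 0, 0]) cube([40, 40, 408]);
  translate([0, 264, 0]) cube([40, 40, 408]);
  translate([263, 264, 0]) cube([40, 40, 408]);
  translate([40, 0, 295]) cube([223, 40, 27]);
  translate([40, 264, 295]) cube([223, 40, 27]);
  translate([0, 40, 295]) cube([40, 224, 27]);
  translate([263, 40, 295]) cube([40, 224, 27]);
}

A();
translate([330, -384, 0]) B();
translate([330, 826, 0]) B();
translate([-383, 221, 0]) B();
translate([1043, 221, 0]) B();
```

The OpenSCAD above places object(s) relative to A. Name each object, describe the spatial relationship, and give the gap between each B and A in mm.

Each stool's nearest face is 80 mm from the table's bounding box.

A is a table. B is a stool. Four stools sit around the table at the −y, +y, −x, +x sides. The gap between each stool and the table is 80 mm.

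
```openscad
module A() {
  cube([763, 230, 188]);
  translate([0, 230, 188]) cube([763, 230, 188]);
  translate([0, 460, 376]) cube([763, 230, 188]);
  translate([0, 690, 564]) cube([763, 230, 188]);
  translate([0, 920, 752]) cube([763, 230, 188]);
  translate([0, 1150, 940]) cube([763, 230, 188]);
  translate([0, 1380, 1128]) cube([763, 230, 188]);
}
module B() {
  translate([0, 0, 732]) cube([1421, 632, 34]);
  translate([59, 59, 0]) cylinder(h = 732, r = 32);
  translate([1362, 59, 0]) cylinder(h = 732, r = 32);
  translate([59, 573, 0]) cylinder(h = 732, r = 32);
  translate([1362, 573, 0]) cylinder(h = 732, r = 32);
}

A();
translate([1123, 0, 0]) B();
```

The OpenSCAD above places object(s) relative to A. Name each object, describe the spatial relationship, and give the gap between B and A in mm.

A is a staircase. B is a table. The table is on the floor beside the staircase on its +x side. The gap between the table and the staircase is 360 mm.

The table's nearest face is 360 mm from the staircase's +x face.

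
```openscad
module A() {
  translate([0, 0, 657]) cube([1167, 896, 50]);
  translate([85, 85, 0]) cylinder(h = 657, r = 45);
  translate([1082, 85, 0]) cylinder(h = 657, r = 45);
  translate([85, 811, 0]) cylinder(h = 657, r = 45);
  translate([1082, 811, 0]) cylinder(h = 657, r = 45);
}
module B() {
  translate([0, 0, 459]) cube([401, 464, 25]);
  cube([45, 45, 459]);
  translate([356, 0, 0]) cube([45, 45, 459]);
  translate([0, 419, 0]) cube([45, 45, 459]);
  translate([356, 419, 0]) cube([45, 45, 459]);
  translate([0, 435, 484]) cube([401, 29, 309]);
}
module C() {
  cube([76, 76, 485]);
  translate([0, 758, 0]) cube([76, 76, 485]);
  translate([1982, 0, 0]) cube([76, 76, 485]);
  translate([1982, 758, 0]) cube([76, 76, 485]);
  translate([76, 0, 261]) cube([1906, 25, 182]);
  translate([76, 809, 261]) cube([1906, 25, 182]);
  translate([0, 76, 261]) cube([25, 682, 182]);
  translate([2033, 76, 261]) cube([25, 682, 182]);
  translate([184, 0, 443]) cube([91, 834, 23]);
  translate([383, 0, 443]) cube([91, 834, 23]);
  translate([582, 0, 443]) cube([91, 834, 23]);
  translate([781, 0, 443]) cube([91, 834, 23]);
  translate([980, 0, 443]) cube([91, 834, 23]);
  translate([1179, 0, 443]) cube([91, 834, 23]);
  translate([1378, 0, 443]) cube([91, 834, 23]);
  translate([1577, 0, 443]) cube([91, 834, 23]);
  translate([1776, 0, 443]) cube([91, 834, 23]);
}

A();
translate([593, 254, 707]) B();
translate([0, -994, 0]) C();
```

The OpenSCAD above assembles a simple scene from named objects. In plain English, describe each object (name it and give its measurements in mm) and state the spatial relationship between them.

A is a table with a 1167×896 mm rectangular top, 50 mm thick, top surface at z = 707 mm, supported by four round legs of 90 mm diameter, each leg's bounding box inset 40 mm from the nearest pair of top edges, running from the floor.

B is a chair: 401×464 mm seat, 25 mm thick, top at z = 484 mm, on four 45 mm square corner legs flush with the seat edges. A 29 mm thick backrest slab spans the full seat width, extending 309 mm above the seat top, its back face flush with the seat's +y edge.

C is a bed frame 2058 mm long (x) by 834 mm wide (y). Four 76×76 mm corner posts, 485 mm tall, at the corners of the footprint. Four rails of 25 mm thickness and 182 mm height run between adjacent posts with their undersides at z = 261 mm, their outer faces flush with the outside of the frame (the two x-running rails run between the posts' inner faces; the two y-running rails run between the posts' inner faces). 9 slats, each 91 mm wide (x) and 23 mm thick, lie across the top of the two x-running rails, running the full 834 mm width of the frame in y; the slats are evenly spaced along x between the inner faces of the end posts with equal gaps (rounded down to the nearest mm) at the −x end and between each pair — any rounding remainder accumulates at the +x end.

The chair is on top of the table. The bed frame is on the floor beside the table on its −y side.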